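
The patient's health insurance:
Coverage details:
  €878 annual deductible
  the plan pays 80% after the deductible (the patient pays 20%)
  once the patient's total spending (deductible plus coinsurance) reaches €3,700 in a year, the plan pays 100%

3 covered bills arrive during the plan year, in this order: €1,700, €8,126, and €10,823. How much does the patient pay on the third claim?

Claim 1 (€1,700): €878 to deductible, leaving €822; coinsurance €822 × 20% = €164.40. Patient owes €1,042.40 (running OOP €1,042.40).
Claim 2 (€8,126): deductible already satisfied, so patient's share is 20% × €8,126 = €1,625.20. Patient owes €1,625.20 (running OOP €2,667.60).
Claim 3 (€10,823): deductible met; 20% of €10,823 = €2,164.60. That would push OOP to €4,832.20, over the €3,700 cap, so patient pays €3,700 − €2,667.60 = €1,032.40.

€1,032.40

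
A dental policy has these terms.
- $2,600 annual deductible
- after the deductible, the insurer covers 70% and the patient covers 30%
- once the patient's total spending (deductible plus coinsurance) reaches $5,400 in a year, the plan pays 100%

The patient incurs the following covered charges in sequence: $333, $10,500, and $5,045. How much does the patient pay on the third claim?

Bill 1, $333: fully absorbed by the deductible. Patient pays $333; OOP now $333.
Bill 2, $10,500: $2,267 to deductible, leaving $8,233; coinsurance $8,233 × 30% = $2,469.90. Patient owes $4,736.90 (running OOP $5,069.90).
Bill 3, $5,045: deductible already satisfied, so patient's share is 30% × $5,045 = $1,513.50. OOP would hit $6,583.40 > $5,400, so the cap limits the patient to $5,400 − $5,069.90 = $330.10.

$330.10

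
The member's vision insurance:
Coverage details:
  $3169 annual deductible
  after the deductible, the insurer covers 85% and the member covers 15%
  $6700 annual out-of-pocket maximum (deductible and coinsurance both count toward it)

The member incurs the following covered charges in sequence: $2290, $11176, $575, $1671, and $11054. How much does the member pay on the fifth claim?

$1649.55

Claim 1 — $2290: entire amount goes to the deductible. Member owes $2290 (running OOP $2290).
Claim 2 — $11176: deductible takes $879, $10297 remains; member's 15% is $1544.55. Cost to member: $2423.55. OOP to date $4713.55.
Claim 3 — $575: deductible already satisfied, so member's share is 15% × $575 = $86.25. Cost to member: $86.25. OOP to date $4799.80.
Claim 4 — $1671: deductible already satisfied, so member's share is 15% × $1671 = $250.65. Member pays $250.65; OOP now $5050.45.
Claim 5 — $11054: 15% coinsurance on $11054 = $1658.10. Adding that to $5050.45 gives $6708.55, past the $6700 cap; member pays only $6700 − $5050.45 = $1649.55.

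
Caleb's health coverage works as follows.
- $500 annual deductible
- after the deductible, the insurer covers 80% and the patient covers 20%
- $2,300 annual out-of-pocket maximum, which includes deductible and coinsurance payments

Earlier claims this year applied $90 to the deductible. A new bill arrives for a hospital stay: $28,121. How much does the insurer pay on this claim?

Remaining deductible: $500 − $90 = $410.
After the $410 deductible portion, $28,121 − $410 = $27,711 is subject to coinsurance.
20% of $27,711 = $5,542.20 falls to the patient.
That puts the patient's cost at $410 + $5,542.20 = $5,952.20 before any cap.
Adding $5,952.20 to the $90 already spent would give $6,042.20, which exceeds the $2,300 cap; the patient pays just $2,300 − $90 = $2,210.
The plan picks up $28,121 − $2,210 = $25,911.

$25,911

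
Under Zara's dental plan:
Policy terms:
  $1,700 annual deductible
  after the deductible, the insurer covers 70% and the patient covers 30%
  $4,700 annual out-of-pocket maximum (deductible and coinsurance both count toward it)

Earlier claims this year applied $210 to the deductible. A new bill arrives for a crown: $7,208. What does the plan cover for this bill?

Remaining deductible: $1,700 − $210 = $1,490.
After the $1,490 deductible portion, $7,208 − $1,490 = $5,718 is subject to coinsurance.
30% of $5,718 = $1,715.40 falls to the patient.
Patient responsibility before any cap: $1,490 + $1,715.40 = $3,205.40.
Year-to-date out-of-pocket becomes $210 + $3,205.40 = $3,415.40, still under the $4,700 maximum, so no cap applies.
The plan picks up $7,208 − $3,205.40 = $4,002.60.

$4,002.60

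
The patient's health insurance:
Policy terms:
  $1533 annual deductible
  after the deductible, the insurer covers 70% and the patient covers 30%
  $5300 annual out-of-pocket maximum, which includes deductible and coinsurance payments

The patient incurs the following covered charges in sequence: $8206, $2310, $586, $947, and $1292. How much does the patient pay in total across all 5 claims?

$5075.40

Claim 1 — $8206: $1533 to deductible, leaving $6673; patient's 30% is $2001.90. Patient owes $3534.90 (running OOP $3534.90).
Claim 2 — $2310: deductible already satisfied, so patient's share is 30% × $2310 = $693. Patient owes $693 (running OOP $4227.90).
Claim 3 — $586: deductible already satisfied, so patient's share is 30% × $586 = $175.80. Patient pays $175.80; OOP now $4403.70.
Claim 4 — $947: 30% coinsurance on $947 = $284.10. Patient owes $284.10 (running OOP $4687.80).
Claim 5 — $1292: deductible already satisfied, so patient's share is 30% × $1292 = $387.60. Patient pays $387.60; OOP now $5075.40.
Total paid by the patient: $3534.90 + $693 + $175.80 + $284.10 + $387.60 = $5075.40.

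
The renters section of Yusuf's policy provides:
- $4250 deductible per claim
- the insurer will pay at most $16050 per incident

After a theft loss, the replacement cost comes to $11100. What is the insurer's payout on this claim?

$6850

Subtract the deductible: $11100 − $4250 = $6850.
That's under the $16050 cap, so the insurer reimburses the full $6850.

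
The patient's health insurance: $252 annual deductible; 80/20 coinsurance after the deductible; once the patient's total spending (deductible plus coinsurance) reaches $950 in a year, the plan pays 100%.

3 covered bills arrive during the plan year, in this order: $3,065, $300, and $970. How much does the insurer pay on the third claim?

$894.60

#1 ($3,065): $252 to deductible, leaving $2,813; patient's 20% is $562.60. Patient owes $814.60 (running OOP $814.60). Insurer: $3,065 − $814.60 = $2,250.40.
#2 ($300): deductible met; 20% of $300 = $60. Cost to patient: $60. OOP to date $874.60. Plan pays $300 − $60 = $240.
#3 ($970): deductible met; 20% of $970 = $194. OOP would hit $1,068.60 > $950, so the cap limits the patient to $950 − $874.60 = $75.40. Plan pays $970 − $75.40 = $894.60.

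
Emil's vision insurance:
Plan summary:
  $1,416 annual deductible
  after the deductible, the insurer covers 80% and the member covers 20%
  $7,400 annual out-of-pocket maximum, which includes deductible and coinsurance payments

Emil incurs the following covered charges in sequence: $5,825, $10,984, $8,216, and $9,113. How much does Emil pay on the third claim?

$1,643.20

Bill 1, $5,825: deductible takes $1,416, $4,409 remains; 20% of $4,409 = $881.80. Member owes $2,297.80 (running OOP $2,297.80).
Bill 2, $10,984: deductible already satisfied, so member's share is 20% × $10,984 = $2,196.80. Member owes $2,196.80 (running OOP $4,494.60).
Bill 3, $8,216: deductible met; 20% of $8,216 = $1,643.20. Member pays $1,643.20; OOP now $6,137.80.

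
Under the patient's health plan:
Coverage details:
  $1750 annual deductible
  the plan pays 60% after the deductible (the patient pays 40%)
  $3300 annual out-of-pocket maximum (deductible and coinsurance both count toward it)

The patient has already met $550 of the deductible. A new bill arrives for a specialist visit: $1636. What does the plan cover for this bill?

Remaining deductible: $1750 − $550 = $1200.
After the $1200 deductible portion, $1636 − $1200 = $436 is subject to coinsurance.
40% of $436 = $174.40 falls to the patient.
So the patient owes $1200 + $174.40 = $1374.40 before any cap.
Cumulative spending $550 + $1374.40 = $1924.40 stays under the $3300 maximum.
The insurer covers the remainder: $1636 − $1374.40 = $261.60.

$261.60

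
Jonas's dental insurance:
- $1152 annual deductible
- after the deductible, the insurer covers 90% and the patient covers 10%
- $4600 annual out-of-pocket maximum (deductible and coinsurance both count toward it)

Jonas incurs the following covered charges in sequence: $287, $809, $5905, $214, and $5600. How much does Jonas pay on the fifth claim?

$560

Bill 1, $287: fully absorbed by the deductible. Cost to patient: $287. OOP to date $287.
Bill 2, $809: fully absorbed by the deductible. Patient pays $809; OOP now $1096.
Bill 3, $5905: $56 to deductible, leaving $5849; coinsurance $5849 × 10% = $584.90. Patient pays $640.90; OOP now $1736.90.
Bill 4, $214: 10% coinsurance on $214 = $21.40. Patient owes $21.40 (running OOP $1758.30).
Bill 5, $5600: deductible already satisfied, so patient's share is 10% × $5600 = $560. Patient pays $560; OOP now $2318.30.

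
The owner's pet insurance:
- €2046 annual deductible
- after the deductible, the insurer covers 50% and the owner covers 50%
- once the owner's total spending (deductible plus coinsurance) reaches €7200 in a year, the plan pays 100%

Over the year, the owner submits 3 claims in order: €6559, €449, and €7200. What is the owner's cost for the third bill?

#1 (€6559): €2046 to deductible, leaving €4513; 50% of €4513 = €2256.50. Owner pays €4302.50; OOP now €4302.50.
#2 (€449): 50% coinsurance on €449 = €224.50. Cost to owner: €224.50. OOP to date €4527.
#3 (€7200): deductible already satisfied, so owner's share is 50% × €7200 = €3600. OOP would hit €8127 > €7200, so the cap limits the owner to €7200 − €4527 = €2673.

€2673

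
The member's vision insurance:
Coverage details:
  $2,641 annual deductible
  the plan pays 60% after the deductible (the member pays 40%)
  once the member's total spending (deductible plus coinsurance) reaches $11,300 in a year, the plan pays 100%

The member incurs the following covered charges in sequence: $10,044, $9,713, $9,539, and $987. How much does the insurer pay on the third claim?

Claim 1 ($10,044): deductible takes $2,641, $7,403 remains; member's 40% is $2,961.20. Cost to member: $5,602.20. OOP to date $5,602.20. Insurer: $10,044 − $5,602.20 = $4,441.80.
Claim 2 ($9,713): deductible met; 40% of $9,713 = $3,885.20. Cost to member: $3,885.20. OOP to date $9,487.40. Plan pays $9,713 − $3,885.20 = $5,827.80.
Claim 3 ($9,539): 40% coinsurance on $9,539 = $3,815.60. OOP would hit $13,303 > $11,300, so the cap limits the member to $11,300 − $9,487.40 = $1,812.60. Insurer: $9,539 − $1,812.60 = $7,726.40.

$7,726.40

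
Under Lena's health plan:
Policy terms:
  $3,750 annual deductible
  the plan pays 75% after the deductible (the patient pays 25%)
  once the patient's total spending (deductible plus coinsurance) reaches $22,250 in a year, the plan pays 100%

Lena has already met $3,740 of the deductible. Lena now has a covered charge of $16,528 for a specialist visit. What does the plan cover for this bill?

$12,388.50

Remaining deductible: $3,750 − $3,740 = $10.
The remaining $16,518 (= $16,528 − $10) moves to coinsurance.
25% of $16,518 = $4,129.50 falls to the patient.
Patient responsibility before any cap: $10 + $4,129.50 = $4,139.50.
Total out-of-pocket so far would be $3,740 + $4,139.50 = $7,879.50, below the $22,250 cap — no reduction.
The insurer covers the remainder: $16,528 − $4,139.50 = $12,388.50.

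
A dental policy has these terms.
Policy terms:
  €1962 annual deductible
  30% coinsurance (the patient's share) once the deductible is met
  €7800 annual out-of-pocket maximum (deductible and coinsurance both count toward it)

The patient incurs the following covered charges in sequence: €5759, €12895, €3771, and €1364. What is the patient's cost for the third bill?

Bill 1, €5759: deductible takes €1962, €3797 remains; coinsurance €3797 × 30% = €1139.10. Patient pays €3101.10; OOP now €3101.10.
Bill 2, €12895: deductible met; 30% of €12895 = €3868.50. Cost to patient: €3868.50. OOP to date €6969.60.
Bill 3, €3771: 30% coinsurance on €3771 = €1131.30. Adding that to €6969.60 gives €8100.90, past the €7800 cap; patient pays only €7800 − €6969.60 = €830.40.

€830.40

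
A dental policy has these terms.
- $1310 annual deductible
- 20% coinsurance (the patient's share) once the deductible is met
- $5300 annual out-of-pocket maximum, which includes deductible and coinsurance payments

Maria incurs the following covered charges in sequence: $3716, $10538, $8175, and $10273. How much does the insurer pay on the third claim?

$6773.80

Claim 1 — $3716: $1310 to deductible, leaving $2406; coinsurance $2406 × 20% = $481.20. Cost to patient: $1791.20. OOP to date $1791.20. Insurer: $3716 − $1791.20 = $1924.80.
Claim 2 — $10538: deductible already satisfied, so patient's share is 20% × $10538 = $2107.60. Patient pays $2107.60; OOP now $3898.80. Plan pays $10538 − $2107.60 = $8430.40.
Claim 3 — $8175: deductible met; 20% of $8175 = $1635. OOP would hit $5533.80 > $5300, so the cap limits the patient to $5300 − $3898.80 = $1401.20. Plan pays $8175 − $1401.20 = $6773.80.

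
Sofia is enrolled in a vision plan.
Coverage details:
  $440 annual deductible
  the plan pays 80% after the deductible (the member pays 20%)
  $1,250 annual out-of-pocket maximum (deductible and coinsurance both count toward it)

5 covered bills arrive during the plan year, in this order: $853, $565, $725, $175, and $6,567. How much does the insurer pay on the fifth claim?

$6,132.60

#1 ($853): $440 finishes the deductible; $413 goes to coinsurance; coinsurance $413 × 20% = $82.60. Member pays $522.60; OOP now $522.60. Plan pays $853 − $522.60 = $330.40.
#2 ($565): 20% coinsurance on $565 = $113. Member owes $113 (running OOP $635.60). Insurer: $565 − $113 = $452.
#3 ($725): 20% coinsurance on $725 = $145. Member owes $145 (running OOP $780.60). Plan pays $725 − $145 = $580.
#4 ($175): deductible met; 20% of $175 = $35. Cost to member: $35. OOP to date $815.60. Plan pays $175 − $35 = $140.
#5 ($6,567): 20% coinsurance on $6,567 = $1,313.40. OOP would hit $2,129 > $1,250, so the cap limits the member to $1,250 − $815.60 = $434.40. Plan pays $6,567 − $434.40 = $6,132.60.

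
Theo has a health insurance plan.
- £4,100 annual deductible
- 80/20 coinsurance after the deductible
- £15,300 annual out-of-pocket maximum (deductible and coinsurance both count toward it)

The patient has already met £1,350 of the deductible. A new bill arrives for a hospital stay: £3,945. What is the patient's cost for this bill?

£1,350 of the £4,100 deductible is already met, leaving £2,750.
After the £2,750 deductible portion, £3,945 − £2,750 = £1,195 is subject to coinsurance.
Patient's 20% share of £1,195 is £239.
So the patient owes £2,750 + £239 = £2,989 before any cap.
Total out-of-pocket so far would be £1,350 + £2,989 = £4,339, below the £15,300 cap — no reduction.

£2,989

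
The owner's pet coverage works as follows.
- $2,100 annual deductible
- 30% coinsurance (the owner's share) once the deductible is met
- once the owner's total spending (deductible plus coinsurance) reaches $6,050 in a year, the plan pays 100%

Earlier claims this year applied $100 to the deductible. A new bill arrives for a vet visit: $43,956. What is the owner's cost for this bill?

Remaining deductible: $2,100 − $100 = $2,000.
The remaining $41,956 (= $43,956 − $2,000) moves to coinsurance.
30% of $41,956 = $12,586.80 falls to the owner.
Owner responsibility before any cap: $2,000 + $12,586.80 = $14,586.80.
That would bring total out-of-pocket to $14,686.80, past the $6,050 cap. The owner is capped at $6,050 − $100 = $5,950 on this claim.

$5,950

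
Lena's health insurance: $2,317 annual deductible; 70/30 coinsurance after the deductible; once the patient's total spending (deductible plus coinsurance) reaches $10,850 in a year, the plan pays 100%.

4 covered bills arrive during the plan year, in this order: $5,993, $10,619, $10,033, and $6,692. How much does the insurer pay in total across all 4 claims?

$22,487

Claim 1 — $5,993: $2,317 to deductible, leaving $3,676; 30% of $3,676 = $1,102.80. Cost to patient: $3,419.80. OOP to date $3,419.80. Insurer: $5,993 − $3,419.80 = $2,573.20.
Claim 2 — $10,619: deductible already satisfied, so patient's share is 30% × $10,619 = $3,185.70. Cost to patient: $3,185.70. OOP to date $6,605.50. Insurer: $10,619 − $3,185.70 = $7,433.30.
Claim 3 — $10,033: 30% coinsurance on $10,033 = $3,009.90. Patient owes $3,009.90 (running OOP $9,615.40). Insurer: $10,033 − $3,009.90 = $7,023.10.
Claim 4 — $6,692: 30% coinsurance on $6,692 = $2,007.60. Adding that to $9,615.40 gives $11,623, past the $10,850 cap; patient pays only $10,850 − $9,615.40 = $1,234.60. Plan pays $6,692 − $1,234.60 = $5,457.40.
Insurer total: $2,573.20 + $7,433.30 + $7,023.10 + $5,457.40 = $22,487.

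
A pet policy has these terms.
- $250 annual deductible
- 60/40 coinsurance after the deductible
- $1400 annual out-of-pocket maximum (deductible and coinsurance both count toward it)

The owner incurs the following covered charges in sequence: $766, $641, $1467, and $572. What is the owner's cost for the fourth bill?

Claim 1 — $766: $250 finishes the deductible; $516 goes to coinsurance; coinsurance $516 × 40% = $206.40. Owner pays $456.40; OOP now $456.40.
Claim 2 — $641: deductible met; 40% of $641 = $256.40. Owner owes $256.40 (running OOP $712.80).
Claim 3 — $1467: deductible already satisfied, so owner's share is 40% × $1467 = $586.80. Owner pays $586.80; OOP now $1299.60.
Claim 4 — $572: 40% coinsurance on $572 = $228.80. OOP would hit $1528.40 > $1400, so the cap limits the owner to $1400 − $1299.60 = $100.40.

$100.40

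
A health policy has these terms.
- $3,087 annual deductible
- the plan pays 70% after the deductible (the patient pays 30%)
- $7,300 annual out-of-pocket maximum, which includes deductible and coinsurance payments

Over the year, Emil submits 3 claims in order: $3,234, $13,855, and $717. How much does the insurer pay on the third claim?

$704.60

Bill 1, $3,234: deductible takes $3,087, $147 remains; 30% of $147 = $44.10. Patient owes $3,131.10 (running OOP $3,131.10). Plan pays $3,234 − $3,131.10 = $102.90.
Bill 2, $13,855: deductible already satisfied, so patient's share is 30% × $13,855 = $4,156.50. Patient owes $4,156.50 (running OOP $7,287.60). Plan pays $13,855 − $4,156.50 = $9,698.50.
Bill 3, $717: 30% coinsurance on $717 = $215.10. Adding that to $7,287.60 gives $7,502.70, past the $7,300 cap; patient pays only $7,300 − $7,287.60 = $12.40. Plan pays $717 − $12.40 = $704.60.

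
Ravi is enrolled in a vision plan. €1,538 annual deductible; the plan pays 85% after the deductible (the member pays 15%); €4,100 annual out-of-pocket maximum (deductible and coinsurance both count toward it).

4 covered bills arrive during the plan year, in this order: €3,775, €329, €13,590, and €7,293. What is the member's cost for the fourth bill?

#1 (€3,775): €1,538 to deductible, leaving €2,237; 15% of €2,237 = €335.55. Member owes €1,873.55 (running OOP €1,873.55).
#2 (€329): 15% coinsurance on €329 = €49.35. Cost to member: €49.35. OOP to date €1,922.90.
#3 (€13,590): 15% coinsurance on €13,590 = €2,038.50. Cost to member: €2,038.50. OOP to date €3,961.40.
#4 (€7,293): deductible met; 15% of €7,293 = €1,093.95. OOP would hit €5,055.35 > €4,100, so the cap limits the member to €4,100 − €3,961.40 = €138.60.

€138.60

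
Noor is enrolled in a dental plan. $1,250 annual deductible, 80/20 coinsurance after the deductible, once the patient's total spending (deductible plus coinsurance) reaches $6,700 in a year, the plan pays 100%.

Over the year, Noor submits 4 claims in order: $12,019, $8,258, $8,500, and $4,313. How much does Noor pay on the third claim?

Bill 1, $12,019: $1,250 to deductible, leaving $10,769; coinsurance $10,769 × 20% = $2,153.80. Patient owes $3,403.80 (running OOP $3,403.80).
Bill 2, $8,258: deductible met; 20% of $8,258 = $1,651.60. Patient owes $1,651.60 (running OOP $5,055.40).
Bill 3, $8,500: deductible already satisfied, so patient's share is 20% × $8,500 = $1,700. OOP would hit $6,755.40 > $6,700, so the cap limits the patient to $6,700 − $5,055.40 = $1,644.60.

$1,644.60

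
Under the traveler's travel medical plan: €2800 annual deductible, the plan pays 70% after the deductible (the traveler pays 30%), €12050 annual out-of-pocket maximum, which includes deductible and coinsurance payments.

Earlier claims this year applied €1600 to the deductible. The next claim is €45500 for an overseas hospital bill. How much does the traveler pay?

Deductible still to meet: €2800 − €1600 = €1200.
The remaining €44300 (= €45500 − €1200) moves to coinsurance.
30% of €44300 = €13290 falls to the traveler.
That puts the traveler's cost at €1200 + €13290 = €14490 before any cap.
Adding €14490 to the €1600 already spent would give €16090, which exceeds the €12050 cap; the traveler pays just €12050 − €1600 = €10450.

€10450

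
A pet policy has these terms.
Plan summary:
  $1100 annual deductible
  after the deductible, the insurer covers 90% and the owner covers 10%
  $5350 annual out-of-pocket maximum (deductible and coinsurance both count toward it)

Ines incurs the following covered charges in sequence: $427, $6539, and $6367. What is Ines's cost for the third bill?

$636.70

Claim 1 — $427: entire amount goes to the deductible. Owner owes $427 (running OOP $427).
Claim 2 — $6539: $673 finishes the deductible; $5866 goes to coinsurance; 10% of $5866 = $586.60. Owner pays $1259.60; OOP now $1686.60.
Claim 3 — $6367: 10% coinsurance on $6367 = $636.70. Cost to owner: $636.70. OOP to date $2323.30.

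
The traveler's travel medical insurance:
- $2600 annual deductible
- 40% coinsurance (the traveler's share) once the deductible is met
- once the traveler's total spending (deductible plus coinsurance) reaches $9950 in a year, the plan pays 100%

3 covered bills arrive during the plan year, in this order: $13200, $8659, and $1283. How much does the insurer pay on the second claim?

$5549

Bill 1, $13200: $2600 finishes the deductible; $10600 goes to coinsurance; traveler's 40% is $4240. Traveler owes $6840 (running OOP $6840). Plan pays $13200 − $6840 = $6360.
Bill 2, $8659: deductible met; 40% of $8659 = $3463.60. Adding that to $6840 gives $10303.60, past the $9950 cap; traveler pays only $9950 − $6840 = $3110. Plan pays $8659 − $3110 = $5549.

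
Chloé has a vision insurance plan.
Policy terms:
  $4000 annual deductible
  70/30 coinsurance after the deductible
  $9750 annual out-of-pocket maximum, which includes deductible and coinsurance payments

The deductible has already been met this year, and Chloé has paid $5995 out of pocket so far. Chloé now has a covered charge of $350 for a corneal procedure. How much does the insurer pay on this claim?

The deductible is already satisfied, so the full bill goes to coinsurance.
Coinsurance: $350 × 30% = $105.
Cumulative spending $5995 + $105 = $6100 stays under the $9750 maximum.
The insurer covers the remainder: $350 − $105 = $245.

$245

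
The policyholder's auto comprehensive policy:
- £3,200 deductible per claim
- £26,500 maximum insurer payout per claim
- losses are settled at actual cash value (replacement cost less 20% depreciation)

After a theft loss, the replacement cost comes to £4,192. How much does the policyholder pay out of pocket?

Depreciate 20%: the covered value is £4,192 × 0.8 = £3,353.60.
Less the £3,200 deductible: £3,353.60 − £3,200 = £153.60.
£153.60 is within the £26,500 limit, so the insurer pays £153.60.
Out of pocket: £4,192 − £153.60 = £4,038.40.

£4,038.40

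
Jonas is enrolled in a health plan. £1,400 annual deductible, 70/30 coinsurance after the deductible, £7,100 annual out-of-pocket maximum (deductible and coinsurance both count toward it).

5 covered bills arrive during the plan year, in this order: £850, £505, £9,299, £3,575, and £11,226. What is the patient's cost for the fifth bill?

Bill 1, £850: fully absorbed by the deductible. Patient owes £850 (running OOP £850).
Bill 2, £505: all of it applies to the deductible. Patient pays £505; OOP now £1,355.
Bill 3, £9,299: £45 to deductible, leaving £9,254; patient's 30% is £2,776.20. Patient pays £2,821.20; OOP now £4,176.20.
Bill 4, £3,575: deductible met; 30% of £3,575 = £1,072.50. Cost to patient: £1,072.50. OOP to date £5,248.70.
Bill 5, £11,226: 30% coinsurance on £11,226 = £3,367.80. That would push OOP to £8,616.50, over the £7,100 cap, so patient pays £7,100 − £5,248.70 = £1,851.30.

£1,851.30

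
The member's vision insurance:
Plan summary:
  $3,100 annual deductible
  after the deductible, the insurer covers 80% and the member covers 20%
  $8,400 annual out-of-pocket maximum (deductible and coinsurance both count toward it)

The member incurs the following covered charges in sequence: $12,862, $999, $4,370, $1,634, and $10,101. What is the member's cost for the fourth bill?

#1 ($12,862): deductible takes $3,100, $9,762 remains; coinsurance $9,762 × 20% = $1,952.40. Member owes $5,052.40 (running OOP $5,052.40).
#2 ($999): deductible met; 20% of $999 = $199.80. Member owes $199.80 (running OOP $5,252.20).
#3 ($4,370): deductible already satisfied, so member's share is 20% × $4,370 = $874. Member pays $874; OOP now $6,126.20.
#4 ($1,634): deductible met; 20% of $1,634 = $326.80. Cost to member: $326.80. OOP to date $6,453.

$326.80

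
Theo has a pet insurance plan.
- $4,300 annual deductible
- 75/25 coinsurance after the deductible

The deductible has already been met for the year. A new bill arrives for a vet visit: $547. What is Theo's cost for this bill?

With the deductible met, the entire $547 is subject to coinsurance.
Owner's 25% share of $547 is $136.75.

$136.75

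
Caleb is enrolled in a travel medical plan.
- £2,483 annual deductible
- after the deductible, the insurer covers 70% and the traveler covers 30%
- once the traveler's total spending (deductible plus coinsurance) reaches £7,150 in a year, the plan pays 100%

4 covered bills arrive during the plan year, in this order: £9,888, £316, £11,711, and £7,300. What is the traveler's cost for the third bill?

Claim 1 (£9,888): deductible takes £2,483, £7,405 remains; 30% of £7,405 = £2,221.50. Traveler pays £4,704.50; OOP now £4,704.50.
Claim 2 (£316): 30% coinsurance on £316 = £94.80. Traveler pays £94.80; OOP now £4,799.30.
Claim 3 (£11,711): deductible already satisfied, so traveler's share is 30% × £11,711 = £3,513.30. OOP would hit £8,312.60 > £7,150, so the cap limits the traveler to £7,150 − £4,799.30 = £2,350.70.

£2,350.70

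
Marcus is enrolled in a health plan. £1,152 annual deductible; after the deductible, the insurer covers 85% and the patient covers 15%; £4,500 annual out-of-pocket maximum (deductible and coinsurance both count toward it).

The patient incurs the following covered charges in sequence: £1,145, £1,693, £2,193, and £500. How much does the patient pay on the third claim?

Bill 1, £1,145: all of it applies to the deductible. Cost to patient: £1,145. OOP to date £1,145.
Bill 2, £1,693: £7 finishes the deductible; £1,686 goes to coinsurance; 15% of £1,686 = £252.90. Patient pays £259.90; OOP now £1,404.90.
Bill 3, £2,193: 15% coinsurance on £2,193 = £328.95. Cost to patient: £328.95. OOP to date £1,733.85.

£328.95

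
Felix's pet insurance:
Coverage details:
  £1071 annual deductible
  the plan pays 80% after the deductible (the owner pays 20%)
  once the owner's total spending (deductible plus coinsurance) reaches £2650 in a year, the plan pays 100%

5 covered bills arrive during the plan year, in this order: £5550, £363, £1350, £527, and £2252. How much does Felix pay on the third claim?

#1 (£5550): £1071 to deductible, leaving £4479; owner's 20% is £895.80. Owner pays £1966.80; OOP now £1966.80.
#2 (£363): 20% coinsurance on £363 = £72.60. Owner owes £72.60 (running OOP £2039.40).
#3 (£1350): deductible already satisfied, so owner's share is 20% × £1350 = £270. Owner owes £270 (running OOP £2309.40).

£270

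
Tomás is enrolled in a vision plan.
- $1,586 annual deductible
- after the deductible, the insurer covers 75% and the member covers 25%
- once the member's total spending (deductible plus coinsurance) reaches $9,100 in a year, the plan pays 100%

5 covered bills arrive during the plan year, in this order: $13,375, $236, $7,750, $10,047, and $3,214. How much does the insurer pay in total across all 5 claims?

#1 ($13,375): $1,586 to deductible, leaving $11,789; coinsurance $11,789 × 25% = $2,947.25. Cost to member: $4,533.25. OOP to date $4,533.25. Insurer: $13,375 − $4,533.25 = $8,841.75.
#2 ($236): deductible already satisfied, so member's share is 25% × $236 = $59. Cost to member: $59. OOP to date $4,592.25. Plan pays $236 − $59 = $177.
#3 ($7,750): deductible already satisfied, so member's share is 25% × $7,750 = $1,937.50. Cost to member: $1,937.50. OOP to date $6,529.75. Insurer: $7,750 − $1,937.50 = $5,812.50.
#4 ($10,047): deductible already satisfied, so member's share is 25% × $10,047 = $2,511.75. Cost to member: $2,511.75. OOP to date $9,041.50. Plan pays $10,047 − $2,511.75 = $7,535.25.
#5 ($3,214): deductible already satisfied, so member's share is 25% × $3,214 = $803.50. That would push OOP to $9,845, over the $9,100 cap, so member pays $9,100 − $9,041.50 = $58.50. Insurer: $3,214 − $58.50 = $3,155.50.
Insurer total = bills − member's total = $34,622 − $9,100 = $25,522.

$25,522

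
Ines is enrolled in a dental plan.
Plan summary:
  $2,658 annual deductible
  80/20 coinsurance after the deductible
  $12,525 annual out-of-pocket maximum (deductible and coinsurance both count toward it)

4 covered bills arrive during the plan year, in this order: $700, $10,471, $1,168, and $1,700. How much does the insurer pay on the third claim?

$934.40

Claim 1 — $700: all of it applies to the deductible. Patient owes $700 (running OOP $700). Plan pays $700 − $700 = $0.
Claim 2 — $10,471: deductible takes $1,958, $8,513 remains; patient's 20% is $1,702.60. Patient pays $3,660.60; OOP now $4,360.60. Insurer: $10,471 − $3,660.60 = $6,810.40.
Claim 3 — $1,168: 20% coinsurance on $1,168 = $233.60. Patient owes $233.60 (running OOP $4,594.20). Insurer: $1,168 − $233.60 = $934.40.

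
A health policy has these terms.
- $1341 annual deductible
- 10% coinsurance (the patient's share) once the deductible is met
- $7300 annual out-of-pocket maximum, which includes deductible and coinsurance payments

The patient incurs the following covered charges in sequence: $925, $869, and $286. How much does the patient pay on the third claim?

Claim 1 ($925): all of it applies to the deductible. Cost to patient: $925. OOP to date $925.
Claim 2 ($869): $416 to deductible, leaving $453; patient's 10% is $45.30. Patient pays $461.30; OOP now $1386.30.
Claim 3 ($286): 10% coinsurance on $286 = $28.60. Patient pays $28.60; OOP now $1414.90.

$28.60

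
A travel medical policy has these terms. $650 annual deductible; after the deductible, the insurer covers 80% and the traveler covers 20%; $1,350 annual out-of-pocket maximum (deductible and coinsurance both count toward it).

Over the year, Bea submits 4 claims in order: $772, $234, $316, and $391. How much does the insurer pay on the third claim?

#1 ($772): $650 to deductible, leaving $122; traveler's 20% is $24.40. Traveler owes $674.40 (running OOP $674.40). Plan pays $772 − $674.40 = $97.60.
#2 ($234): 20% coinsurance on $234 = $46.80. Cost to traveler: $46.80. OOP to date $721.20. Insurer: $234 − $46.80 = $187.20.
#3 ($316): deductible met; 20% of $316 = $63.20. Traveler owes $63.20 (running OOP $784.40). Plan pays $316 − $63.20 = $252.80.

$252.80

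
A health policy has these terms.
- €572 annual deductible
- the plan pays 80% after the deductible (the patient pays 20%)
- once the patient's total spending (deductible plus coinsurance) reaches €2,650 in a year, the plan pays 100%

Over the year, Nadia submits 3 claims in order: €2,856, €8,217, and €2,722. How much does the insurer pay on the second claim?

#1 (€2,856): deductible takes €572, €2,284 remains; coinsurance €2,284 × 20% = €456.80. Patient owes €1,028.80 (running OOP €1,028.80). Insurer: €2,856 − €1,028.80 = €1,827.20.
#2 (€8,217): 20% coinsurance on €8,217 = €1,643.40. OOP would hit €2,672.20 > €2,650, so the cap limits the patient to €2,650 − €1,028.80 = €1,621.20. Plan pays €8,217 − €1,621.20 = €6,595.80.

€6,595.80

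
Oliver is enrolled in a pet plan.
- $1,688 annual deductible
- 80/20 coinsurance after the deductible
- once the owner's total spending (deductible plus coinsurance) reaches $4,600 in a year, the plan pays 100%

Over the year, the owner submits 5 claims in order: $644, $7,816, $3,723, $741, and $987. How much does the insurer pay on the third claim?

Claim 1 ($644): all of it applies to the deductible. Cost to owner: $644. OOP to date $644. Plan pays $644 − $644 = $0.
Claim 2 ($7,816): deductible takes $1,044, $6,772 remains; 20% of $6,772 = $1,354.40. Owner owes $2,398.40 (running OOP $3,042.40). Plan pays $7,816 − $2,398.40 = $5,417.60.
Claim 3 ($3,723): 20% coinsurance on $3,723 = $744.60. Owner owes $744.60 (running OOP $3,787). Insurer: $3,723 − $744.60 = $2,978.40.

$2,978.40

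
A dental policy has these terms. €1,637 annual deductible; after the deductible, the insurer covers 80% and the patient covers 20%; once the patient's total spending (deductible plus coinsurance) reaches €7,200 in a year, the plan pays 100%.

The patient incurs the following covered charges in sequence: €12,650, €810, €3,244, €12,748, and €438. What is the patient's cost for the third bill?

€648.80

#1 (€12,650): €1,637 finishes the deductible; €11,013 goes to coinsurance; 20% of €11,013 = €2,202.60. Patient owes €3,839.60 (running OOP €3,839.60).
#2 (€810): 20% coinsurance on €810 = €162. Patient owes €162 (running OOP €4,001.60).
#3 (€3,244): deductible already satisfied, so patient's share is 20% × €3,244 = €648.80. Patient pays €648.80; OOP now €4,650.40.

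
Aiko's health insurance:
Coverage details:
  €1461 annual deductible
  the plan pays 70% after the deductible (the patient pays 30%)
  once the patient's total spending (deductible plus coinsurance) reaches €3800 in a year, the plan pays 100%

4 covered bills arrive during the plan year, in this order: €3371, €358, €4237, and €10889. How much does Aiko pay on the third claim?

Claim 1 (€3371): deductible takes €1461, €1910 remains; coinsurance €1910 × 30% = €573. Cost to patient: €2034. OOP to date €2034.
Claim 2 (€358): 30% coinsurance on €358 = €107.40. Patient pays €107.40; OOP now €2141.40.
Claim 3 (€4237): deductible already satisfied, so patient's share is 30% × €4237 = €1271.10. Patient pays €1271.10; OOP now €3412.50.

€1271.10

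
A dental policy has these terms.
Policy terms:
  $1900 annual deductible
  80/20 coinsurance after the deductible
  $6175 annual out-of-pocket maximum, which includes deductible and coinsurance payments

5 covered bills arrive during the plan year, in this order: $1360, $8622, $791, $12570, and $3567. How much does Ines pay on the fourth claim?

$2500.40

Claim 1 — $1360: all of it applies to the deductible. Cost to patient: $1360. OOP to date $1360.
Claim 2 — $8622: $540 to deductible, leaving $8082; 20% of $8082 = $1616.40. Patient owes $2156.40 (running OOP $3516.40).
Claim 3 — $791: 20% coinsurance on $791 = $158.20. Cost to patient: $158.20. OOP to date $3674.60.
Claim 4 — $12570: deductible met; 20% of $12570 = $2514. OOP would hit $6188.60 > $6175, so the cap limits the patient to $6175 − $3674.60 = $2500.40.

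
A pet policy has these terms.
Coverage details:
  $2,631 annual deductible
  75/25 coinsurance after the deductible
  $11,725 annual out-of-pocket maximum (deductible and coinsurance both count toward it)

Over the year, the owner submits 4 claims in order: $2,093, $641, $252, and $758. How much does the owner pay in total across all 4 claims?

Claim 1 — $2,093: entire amount goes to the deductible. Cost to owner: $2,093. OOP to date $2,093.
Claim 2 — $641: deductible takes $538, $103 remains; coinsurance $103 × 25% = $25.75. Owner pays $563.75; OOP now $2,656.75.
Claim 3 — $252: deductible already satisfied, so owner's share is 25% × $252 = $63. Cost to owner: $63. OOP to date $2,719.75.
Claim 4 — $758: deductible already satisfied, so owner's share is 25% × $758 = $189.50. Owner owes $189.50 (running OOP $2,909.25).
Total paid by the owner: $2,093 + $563.75 + $63 + $189.50 = $2,909.25.

$2,909.25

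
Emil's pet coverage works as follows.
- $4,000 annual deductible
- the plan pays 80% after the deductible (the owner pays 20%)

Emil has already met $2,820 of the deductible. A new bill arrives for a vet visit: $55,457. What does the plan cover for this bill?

Remaining deductible: $4,000 − $2,820 = $1,180.
The remaining $54,277 (= $55,457 − $1,180) moves to coinsurance.
20% of $54,277 = $10,855.40 falls to the owner.
That puts the owner's cost at $1,180 + $10,855.40 = $12,035.40.
The insurer covers the remainder: $55,457 − $12,035.40 = $43,421.60.

$43,421.60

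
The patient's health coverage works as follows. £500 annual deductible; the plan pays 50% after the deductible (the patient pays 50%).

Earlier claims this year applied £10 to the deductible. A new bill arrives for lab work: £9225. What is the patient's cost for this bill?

£4857.50

£10 of the £500 deductible is already met, leaving £490.
That leaves £9225 − £490 = £8735 for coinsurance.
50% of £8735 = £4367.50 falls to the patient.
That puts the patient's cost at £490 + £4367.50 = £4857.50.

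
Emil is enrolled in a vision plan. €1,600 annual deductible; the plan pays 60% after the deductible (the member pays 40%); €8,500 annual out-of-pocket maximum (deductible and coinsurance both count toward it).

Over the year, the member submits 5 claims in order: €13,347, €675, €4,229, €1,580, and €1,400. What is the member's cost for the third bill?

Bill 1, €13,347: €1,600 to deductible, leaving €11,747; 40% of €11,747 = €4,698.80. Member owes €6,298.80 (running OOP €6,298.80).
Bill 2, €675: deductible already satisfied, so member's share is 40% × €675 = €270. Member pays €270; OOP now €6,568.80.
Bill 3, €4,229: 40% coinsurance on €4,229 = €1,691.60. Cost to member: €1,691.60. OOP to date €8,260.40.

€1,691.60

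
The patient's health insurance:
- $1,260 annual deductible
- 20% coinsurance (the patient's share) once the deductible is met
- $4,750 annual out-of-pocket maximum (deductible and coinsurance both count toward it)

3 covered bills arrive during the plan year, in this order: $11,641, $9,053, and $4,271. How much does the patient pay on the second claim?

$1,413.80

#1 ($11,641): $1,260 to deductible, leaving $10,381; 20% of $10,381 = $2,076.20. Patient owes $3,336.20 (running OOP $3,336.20).
#2 ($9,053): 20% coinsurance on $9,053 = $1,810.60. That would push OOP to $5,146.80, over the $4,750 cap, so patient pays $4,750 − $3,336.20 = $1,413.80.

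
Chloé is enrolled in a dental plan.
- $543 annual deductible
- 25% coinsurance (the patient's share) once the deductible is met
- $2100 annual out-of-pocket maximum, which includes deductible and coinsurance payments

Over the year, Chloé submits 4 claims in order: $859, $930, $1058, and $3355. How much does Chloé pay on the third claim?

Claim 1 — $859: $543 finishes the deductible; $316 goes to coinsurance; patient's 25% is $79. Patient owes $622 (running OOP $622).
Claim 2 — $930: deductible already satisfied, so patient's share is 25% × $930 = $232.50. Patient owes $232.50 (running OOP $854.50).
Claim 3 — $1058: deductible met; 25% of $1058 = $264.50. Patient owes $264.50 (running OOP $1119).

$264.50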